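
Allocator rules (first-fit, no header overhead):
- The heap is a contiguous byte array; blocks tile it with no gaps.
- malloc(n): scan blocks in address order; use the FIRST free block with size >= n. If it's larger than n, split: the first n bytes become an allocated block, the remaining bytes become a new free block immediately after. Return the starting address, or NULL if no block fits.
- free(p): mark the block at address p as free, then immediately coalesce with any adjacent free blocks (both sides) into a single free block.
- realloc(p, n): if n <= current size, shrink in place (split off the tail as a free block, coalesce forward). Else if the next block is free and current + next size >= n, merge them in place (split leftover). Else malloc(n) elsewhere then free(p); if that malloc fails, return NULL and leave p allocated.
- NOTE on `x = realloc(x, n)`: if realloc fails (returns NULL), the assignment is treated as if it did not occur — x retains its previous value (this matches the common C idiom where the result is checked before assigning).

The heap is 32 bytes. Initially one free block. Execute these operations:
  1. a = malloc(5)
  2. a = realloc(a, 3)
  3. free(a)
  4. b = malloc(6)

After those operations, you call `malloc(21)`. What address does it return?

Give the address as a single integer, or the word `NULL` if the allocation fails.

Op 1: a = malloc(5) -> a = 0; heap: [0-4 ALLOC][5-31 FREE]
Op 2: a = realloc(a, 3) -> a = 0; heap: [0-2 ALLOC][3-31 FREE]
Op 3: free(a) -> (freed a); heap: [0-31 FREE]
Op 4: b = malloc(6) -> b = 0; heap: [0-5 ALLOC][6-31 FREE]
malloc(21): first-fit scan over [0-5 ALLOC][6-31 FREE] -> 6

Answer: 6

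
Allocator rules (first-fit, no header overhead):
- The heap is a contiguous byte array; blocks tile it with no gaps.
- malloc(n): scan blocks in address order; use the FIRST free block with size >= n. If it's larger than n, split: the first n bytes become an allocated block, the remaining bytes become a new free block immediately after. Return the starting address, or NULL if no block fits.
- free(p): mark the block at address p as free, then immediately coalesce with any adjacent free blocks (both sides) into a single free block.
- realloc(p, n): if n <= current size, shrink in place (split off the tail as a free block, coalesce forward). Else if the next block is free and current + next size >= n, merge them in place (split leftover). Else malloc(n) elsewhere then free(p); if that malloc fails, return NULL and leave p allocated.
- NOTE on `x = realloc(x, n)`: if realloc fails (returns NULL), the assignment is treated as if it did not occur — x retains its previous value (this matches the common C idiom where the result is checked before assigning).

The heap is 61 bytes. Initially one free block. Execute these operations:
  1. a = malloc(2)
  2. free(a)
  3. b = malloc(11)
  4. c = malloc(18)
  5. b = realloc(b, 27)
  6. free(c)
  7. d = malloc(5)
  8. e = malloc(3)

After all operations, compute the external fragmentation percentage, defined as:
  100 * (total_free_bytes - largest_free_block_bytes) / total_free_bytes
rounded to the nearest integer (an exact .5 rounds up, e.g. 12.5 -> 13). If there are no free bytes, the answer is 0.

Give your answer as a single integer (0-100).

Op 1: a = malloc(2) -> a = 0; heap: [0-1 ALLOC][2-60 FREE]
Op 2: free(a) -> (freed a); heap: [0-60 FREE]
Op 3: b = malloc(11) -> b = 0; heap: [0-10 ALLOC][11-60 FREE]
Op 4: c = malloc(18) -> c = 11; heap: [0-10 ALLOC][11-28 ALLOC][29-60 FREE]
Op 5: b = realloc(b, 27) -> b = 29; heap: [0-10 FREE][11-28 ALLOC][29-55 ALLOC][56-60 FREE]
Op 6: free(c) -> (freed c); heap: [0-28 FREE][29-55 ALLOC][56-60 FREE]
Op 7: d = malloc(5) -> d = 0; heap: [0-4 ALLOC][5-28 FREE][29-55 ALLOC][56-60 FREE]
Op 8: e = malloc(3) -> e = 5; heap: [0-4 ALLOC][5-7 ALLOC][8-28 FREE][29-55 ALLOC][56-60 FREE]
Free blocks: [21 5] total_free=26 largest=21 -> 100*(26-21)/26 = 500/26 ≈ 19.231 -> rounds to 19

Answer: 19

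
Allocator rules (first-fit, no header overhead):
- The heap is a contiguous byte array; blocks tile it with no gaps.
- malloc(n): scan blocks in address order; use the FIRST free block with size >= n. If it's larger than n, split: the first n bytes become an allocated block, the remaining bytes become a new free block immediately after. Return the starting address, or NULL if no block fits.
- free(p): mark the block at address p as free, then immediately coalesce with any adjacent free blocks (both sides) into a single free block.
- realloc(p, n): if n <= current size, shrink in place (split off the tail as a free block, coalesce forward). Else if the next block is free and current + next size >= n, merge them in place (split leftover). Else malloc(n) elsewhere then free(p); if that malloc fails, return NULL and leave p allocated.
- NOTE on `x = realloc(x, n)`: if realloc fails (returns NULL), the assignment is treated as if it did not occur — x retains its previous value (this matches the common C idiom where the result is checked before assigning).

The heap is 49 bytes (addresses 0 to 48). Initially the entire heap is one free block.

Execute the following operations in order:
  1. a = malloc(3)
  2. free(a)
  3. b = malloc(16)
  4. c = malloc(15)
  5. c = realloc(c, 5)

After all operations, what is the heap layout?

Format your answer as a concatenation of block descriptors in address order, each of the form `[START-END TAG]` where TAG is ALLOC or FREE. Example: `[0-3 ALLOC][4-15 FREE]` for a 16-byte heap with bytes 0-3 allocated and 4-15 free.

Op 1: a = malloc(3) -> a = 0; heap: [0-2 ALLOC][3-48 FREE]
Op 2: free(a) -> (freed a); heap: [0-48 FREE]
Op 3: b = malloc(16) -> b = 0; heap: [0-15 ALLOC][16-48 FREE]
Op 4: c = malloc(15) -> c = 16; heap: [0-15 ALLOC][16-30 ALLOC][31-48 FREE]
Op 5: c = realloc(c, 5) -> c = 16; heap: [0-15 ALLOC][16-20 ALLOC][21-48 FREE]

Answer: [0-15 ALLOC][16-20 ALLOC][21-48 FREE]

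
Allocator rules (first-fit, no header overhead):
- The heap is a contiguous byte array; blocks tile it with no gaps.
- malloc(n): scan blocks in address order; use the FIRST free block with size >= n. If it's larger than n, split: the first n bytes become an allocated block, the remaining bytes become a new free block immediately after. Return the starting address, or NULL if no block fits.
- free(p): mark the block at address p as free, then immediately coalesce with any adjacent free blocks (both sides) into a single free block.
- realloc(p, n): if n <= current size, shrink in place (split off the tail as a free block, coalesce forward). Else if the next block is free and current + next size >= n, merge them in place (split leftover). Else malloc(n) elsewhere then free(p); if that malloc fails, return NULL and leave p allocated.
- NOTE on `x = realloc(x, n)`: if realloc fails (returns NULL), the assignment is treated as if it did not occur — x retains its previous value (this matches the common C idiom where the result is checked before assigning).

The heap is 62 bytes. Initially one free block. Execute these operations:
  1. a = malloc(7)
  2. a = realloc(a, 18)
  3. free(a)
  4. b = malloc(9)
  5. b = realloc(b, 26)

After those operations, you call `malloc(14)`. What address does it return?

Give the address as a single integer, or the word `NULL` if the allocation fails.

Op 1: a = malloc(7) -> a = 0; heap: [0-6 ALLOC][7-61 FREE]
Op 2: a = realloc(a, 18) -> a = 0; heap: [0-17 ALLOC][18-61 FREE]
Op 3: free(a) -> (freed a); heap: [0-61 FREE]
Op 4: b = malloc(9) -> b = 0; heap: [0-8 ALLOC][9-61 FREE]
Op 5: b = realloc(b, 26) -> b = 0; heap: [0-25 ALLOC][26-61 FREE]
malloc(14): first-fit scan over [0-25 ALLOC][26-61 FREE] -> 26

Answer: 26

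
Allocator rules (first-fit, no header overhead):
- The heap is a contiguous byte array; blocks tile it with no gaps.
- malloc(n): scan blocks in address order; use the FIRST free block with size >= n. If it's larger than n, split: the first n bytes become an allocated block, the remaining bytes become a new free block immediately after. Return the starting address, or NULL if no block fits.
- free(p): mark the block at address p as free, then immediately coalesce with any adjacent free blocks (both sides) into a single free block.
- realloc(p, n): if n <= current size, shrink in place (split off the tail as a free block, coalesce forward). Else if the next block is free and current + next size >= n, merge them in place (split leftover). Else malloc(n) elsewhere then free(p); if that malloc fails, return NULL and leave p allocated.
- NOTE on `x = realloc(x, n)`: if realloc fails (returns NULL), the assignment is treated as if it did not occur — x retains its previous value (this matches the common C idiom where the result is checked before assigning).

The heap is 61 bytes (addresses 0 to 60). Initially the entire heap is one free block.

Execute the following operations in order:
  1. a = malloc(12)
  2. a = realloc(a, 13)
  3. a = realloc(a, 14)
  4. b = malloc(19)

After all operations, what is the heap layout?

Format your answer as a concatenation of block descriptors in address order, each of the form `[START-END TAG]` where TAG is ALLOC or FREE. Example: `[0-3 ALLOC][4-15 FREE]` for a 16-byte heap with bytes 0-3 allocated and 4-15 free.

Answer: [0-13 ALLOC][14-32 ALLOC][33-60 FREE]

Derivation:
Op 1: a = malloc(12) -> a = 0; heap: [0-11 ALLOC][12-60 FREE]
Op 2: a = realloc(a, 13) -> a = 0; heap: [0-12 ALLOC][13-60 FREE]
Op 3: a = realloc(a, 14) -> a = 0; heap: [0-13 ALLOC][14-60 FREE]
Op 4: b = malloc(19) -> b = 14; heap: [0-13 ALLOC][14-32 ALLOC][33-60 FREE]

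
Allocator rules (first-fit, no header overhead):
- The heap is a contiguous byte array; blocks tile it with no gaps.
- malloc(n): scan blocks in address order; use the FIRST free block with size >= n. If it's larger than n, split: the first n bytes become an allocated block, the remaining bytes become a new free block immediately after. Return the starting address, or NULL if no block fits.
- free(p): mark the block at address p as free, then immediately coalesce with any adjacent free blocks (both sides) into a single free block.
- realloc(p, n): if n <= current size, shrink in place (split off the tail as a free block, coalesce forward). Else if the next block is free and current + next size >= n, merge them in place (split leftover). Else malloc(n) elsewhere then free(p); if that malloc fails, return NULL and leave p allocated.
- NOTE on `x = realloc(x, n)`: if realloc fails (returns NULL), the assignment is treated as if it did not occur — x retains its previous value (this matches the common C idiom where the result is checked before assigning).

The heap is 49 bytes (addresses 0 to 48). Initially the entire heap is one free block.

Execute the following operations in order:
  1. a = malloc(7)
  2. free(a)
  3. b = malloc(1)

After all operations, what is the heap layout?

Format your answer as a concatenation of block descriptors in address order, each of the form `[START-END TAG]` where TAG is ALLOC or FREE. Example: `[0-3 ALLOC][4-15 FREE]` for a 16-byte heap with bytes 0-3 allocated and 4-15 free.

Answer: [0-0 ALLOC][1-48 FREE]

Derivation:
Op 1: a = malloc(7) -> a = 0; heap: [0-6 ALLOC][7-48 FREE]
Op 2: free(a) -> (freed a); heap: [0-48 FREE]
Op 3: b = malloc(1) -> b = 0; heap: [0-0 ALLOC][1-48 FREE]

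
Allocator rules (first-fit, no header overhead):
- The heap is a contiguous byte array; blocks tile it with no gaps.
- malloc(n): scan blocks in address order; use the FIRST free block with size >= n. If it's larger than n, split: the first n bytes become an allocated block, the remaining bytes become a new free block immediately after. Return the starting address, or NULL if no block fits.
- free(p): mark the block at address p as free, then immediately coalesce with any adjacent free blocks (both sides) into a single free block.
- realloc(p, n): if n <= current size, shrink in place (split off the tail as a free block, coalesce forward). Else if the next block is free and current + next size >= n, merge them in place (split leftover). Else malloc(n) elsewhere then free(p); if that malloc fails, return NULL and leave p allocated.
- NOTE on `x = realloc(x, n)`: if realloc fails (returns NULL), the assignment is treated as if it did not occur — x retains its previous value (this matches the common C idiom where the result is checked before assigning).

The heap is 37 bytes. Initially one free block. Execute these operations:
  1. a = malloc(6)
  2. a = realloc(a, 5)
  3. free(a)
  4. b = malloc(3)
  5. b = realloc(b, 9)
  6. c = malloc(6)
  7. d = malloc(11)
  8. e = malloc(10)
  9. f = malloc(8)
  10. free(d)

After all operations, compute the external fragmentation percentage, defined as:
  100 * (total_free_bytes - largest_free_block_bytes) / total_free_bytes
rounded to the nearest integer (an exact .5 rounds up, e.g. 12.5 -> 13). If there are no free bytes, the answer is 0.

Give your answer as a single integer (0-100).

Answer: 8

Derivation:
Op 1: a = malloc(6) -> a = 0; heap: [0-5 ALLOC][6-36 FREE]
Op 2: a = realloc(a, 5) -> a = 0; heap: [0-4 ALLOC][5-36 FREE]
Op 3: free(a) -> (freed a); heap: [0-36 FREE]
Op 4: b = malloc(3) -> b = 0; heap: [0-2 ALLOC][3-36 FREE]
Op 5: b = realloc(b, 9) -> b = 0; heap: [0-8 ALLOC][9-36 FREE]
Op 6: c = malloc(6) -> c = 9; heap: [0-8 ALLOC][9-14 ALLOC][15-36 FREE]
Op 7: d = malloc(11) -> d = 15; heap: [0-8 ALLOC][9-14 ALLOC][15-25 ALLOC][26-36 FREE]
Op 8: e = malloc(10) -> e = 26; heap: [0-8 ALLOC][9-14 ALLOC][15-25 ALLOC][26-35 ALLOC][36-36 FREE]
Op 9: f = malloc(8) -> f = NULL; heap: [0-8 ALLOC][9-14 ALLOC][15-25 ALLOC][26-35 ALLOC][36-36 FREE]
Op 10: free(d) -> (freed d); heap: [0-8 ALLOC][9-14 ALLOC][15-25 FREE][26-35 ALLOC][36-36 FREE]
Free blocks: [11 1] total_free=12 largest=11 -> 100*(12-11)/12 = 100/12 ≈ 8.333 -> rounds to 8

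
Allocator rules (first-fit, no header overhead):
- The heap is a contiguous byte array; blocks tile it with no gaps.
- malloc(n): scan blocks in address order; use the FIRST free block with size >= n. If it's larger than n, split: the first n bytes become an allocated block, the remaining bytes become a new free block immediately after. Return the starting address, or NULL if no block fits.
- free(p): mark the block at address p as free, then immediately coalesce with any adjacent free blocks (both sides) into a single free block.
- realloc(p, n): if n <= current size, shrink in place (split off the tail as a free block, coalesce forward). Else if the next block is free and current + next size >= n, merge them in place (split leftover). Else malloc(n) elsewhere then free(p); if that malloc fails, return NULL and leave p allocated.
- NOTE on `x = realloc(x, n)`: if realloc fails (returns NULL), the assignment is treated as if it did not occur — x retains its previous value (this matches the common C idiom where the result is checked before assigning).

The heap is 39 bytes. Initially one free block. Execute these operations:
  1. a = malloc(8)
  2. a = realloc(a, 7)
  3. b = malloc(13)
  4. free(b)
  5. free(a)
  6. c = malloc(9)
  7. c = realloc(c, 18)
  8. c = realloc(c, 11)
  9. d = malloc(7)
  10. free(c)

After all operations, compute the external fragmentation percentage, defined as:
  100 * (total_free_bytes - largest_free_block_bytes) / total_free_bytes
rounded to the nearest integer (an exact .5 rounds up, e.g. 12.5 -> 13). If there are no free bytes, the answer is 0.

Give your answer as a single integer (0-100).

Answer: 34

Derivation:
Op 1: a = malloc(8) -> a = 0; heap: [0-7 ALLOC][8-38 FREE]
Op 2: a = realloc(a, 7) -> a = 0; heap: [0-6 ALLOC][7-38 FREE]
Op 3: b = malloc(13) -> b = 7; heap: [0-6 ALLOC][7-19 ALLOC][20-38 FREE]
Op 4: free(b) -> (freed b); heap: [0-6 ALLOC][7-38 FREE]
Op 5: free(a) -> (freed a); heap: [0-38 FREE]
Op 6: c = malloc(9) -> c = 0; heap: [0-8 ALLOC][9-38 FREE]
Op 7: c = realloc(c, 18) -> c = 0; heap: [0-17 ALLOC][18-38 FREE]
Op 8: c = realloc(c, 11) -> c = 0; heap: [0-10 ALLOC][11-38 FREE]
Op 9: d = malloc(7) -> d = 11; heap: [0-10 ALLOC][11-17 ALLOC][18-38 FREE]
Op 10: free(c) -> (freed c); heap: [0-10 FREE][11-17 ALLOC][18-38 FREE]
Free blocks: [11 21] total_free=32 largest=21 -> 100*(32-21)/32 = 1100/32 = 34.375 -> rounds to 34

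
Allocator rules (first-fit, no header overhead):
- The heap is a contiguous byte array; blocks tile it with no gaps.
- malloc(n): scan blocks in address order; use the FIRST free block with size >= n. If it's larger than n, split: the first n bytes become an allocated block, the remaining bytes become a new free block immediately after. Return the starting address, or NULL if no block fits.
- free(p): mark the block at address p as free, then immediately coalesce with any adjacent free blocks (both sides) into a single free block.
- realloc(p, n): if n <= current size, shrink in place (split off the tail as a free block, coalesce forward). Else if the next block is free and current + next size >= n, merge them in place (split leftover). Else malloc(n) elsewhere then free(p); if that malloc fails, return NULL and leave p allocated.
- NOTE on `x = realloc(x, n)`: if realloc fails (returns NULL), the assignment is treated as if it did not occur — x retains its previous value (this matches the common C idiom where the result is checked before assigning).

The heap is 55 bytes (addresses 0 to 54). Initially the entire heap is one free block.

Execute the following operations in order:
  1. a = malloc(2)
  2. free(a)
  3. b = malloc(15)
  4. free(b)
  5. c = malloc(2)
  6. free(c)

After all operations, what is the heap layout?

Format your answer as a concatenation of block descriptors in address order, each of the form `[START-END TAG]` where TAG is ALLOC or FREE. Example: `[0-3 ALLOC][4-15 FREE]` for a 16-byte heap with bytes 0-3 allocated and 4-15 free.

Answer: [0-54 FREE]

Derivation:
Op 1: a = malloc(2) -> a = 0; heap: [0-1 ALLOC][2-54 FREE]
Op 2: free(a) -> (freed a); heap: [0-54 FREE]
Op 3: b = malloc(15) -> b = 0; heap: [0-14 ALLOC][15-54 FREE]
Op 4: free(b) -> (freed b); heap: [0-54 FREE]
Op 5: c = malloc(2) -> c = 0; heap: [0-1 ALLOC][2-54 FREE]
Op 6: free(c) -> (freed c); heap: [0-54 FREE]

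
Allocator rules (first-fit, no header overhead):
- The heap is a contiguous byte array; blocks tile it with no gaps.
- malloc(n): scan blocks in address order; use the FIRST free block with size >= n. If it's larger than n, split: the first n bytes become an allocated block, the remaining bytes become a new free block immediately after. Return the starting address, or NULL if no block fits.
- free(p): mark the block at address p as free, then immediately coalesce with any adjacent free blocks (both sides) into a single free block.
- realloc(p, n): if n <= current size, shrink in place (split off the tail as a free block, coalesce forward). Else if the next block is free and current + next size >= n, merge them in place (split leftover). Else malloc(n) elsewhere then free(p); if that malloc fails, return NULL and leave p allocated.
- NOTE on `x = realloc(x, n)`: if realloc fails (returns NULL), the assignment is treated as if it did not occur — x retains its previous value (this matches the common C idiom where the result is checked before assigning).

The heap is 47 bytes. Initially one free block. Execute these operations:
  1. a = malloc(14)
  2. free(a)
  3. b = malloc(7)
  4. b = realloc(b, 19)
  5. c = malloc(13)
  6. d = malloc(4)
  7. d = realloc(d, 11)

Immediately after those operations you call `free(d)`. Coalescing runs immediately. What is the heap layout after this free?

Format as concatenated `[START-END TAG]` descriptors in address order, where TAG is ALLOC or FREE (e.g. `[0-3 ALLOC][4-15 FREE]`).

Answer: [0-18 ALLOC][19-31 ALLOC][32-46 FREE]

Derivation:
Op 1: a = malloc(14) -> a = 0; heap: [0-13 ALLOC][14-46 FREE]
Op 2: free(a) -> (freed a); heap: [0-46 FREE]
Op 3: b = malloc(7) -> b = 0; heap: [0-6 ALLOC][7-46 FREE]
Op 4: b = realloc(b, 19) -> b = 0; heap: [0-18 ALLOC][19-46 FREE]
Op 5: c = malloc(13) -> c = 19; heap: [0-18 ALLOC][19-31 ALLOC][32-46 FREE]
Op 6: d = malloc(4) -> d = 32; heap: [0-18 ALLOC][19-31 ALLOC][32-35 ALLOC][36-46 FREE]
Op 7: d = realloc(d, 11) -> d = 32; heap: [0-18 ALLOC][19-31 ALLOC][32-42 ALLOC][43-46 FREE]
free(d): d = 32 -> block [32-42 ALLOC]; mark free, coalesce with adjacent free neighbors -> [0-18 ALLOC][19-31 ALLOC][32-46 FREE]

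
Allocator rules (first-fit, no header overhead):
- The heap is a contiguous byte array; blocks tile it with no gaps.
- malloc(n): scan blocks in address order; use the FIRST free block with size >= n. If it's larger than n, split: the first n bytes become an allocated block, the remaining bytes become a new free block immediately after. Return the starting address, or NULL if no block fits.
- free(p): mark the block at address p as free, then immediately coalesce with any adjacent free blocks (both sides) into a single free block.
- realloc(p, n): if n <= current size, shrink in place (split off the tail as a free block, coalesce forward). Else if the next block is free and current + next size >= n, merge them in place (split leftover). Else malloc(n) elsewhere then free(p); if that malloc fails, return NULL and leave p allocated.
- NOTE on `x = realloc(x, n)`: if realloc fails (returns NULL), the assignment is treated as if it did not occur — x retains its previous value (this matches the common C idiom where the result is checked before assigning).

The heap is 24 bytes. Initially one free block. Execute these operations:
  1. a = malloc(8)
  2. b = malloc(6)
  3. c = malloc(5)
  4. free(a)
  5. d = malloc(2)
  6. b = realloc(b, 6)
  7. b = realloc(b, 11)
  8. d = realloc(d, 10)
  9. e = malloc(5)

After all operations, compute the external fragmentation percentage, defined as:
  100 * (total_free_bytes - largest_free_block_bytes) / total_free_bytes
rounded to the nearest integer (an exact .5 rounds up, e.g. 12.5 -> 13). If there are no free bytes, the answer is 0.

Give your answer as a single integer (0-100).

Op 1: a = malloc(8) -> a = 0; heap: [0-7 ALLOC][8-23 FREE]
Op 2: b = malloc(6) -> b = 8; heap: [0-7 ALLOC][8-13 ALLOC][14-23 FREE]
Op 3: c = malloc(5) -> c = 14; heap: [0-7 ALLOC][8-13 ALLOC][14-18 ALLOC][19-23 FREE]
Op 4: free(a) -> (freed a); heap: [0-7 FREE][8-13 ALLOC][14-18 ALLOC][19-23 FREE]
Op 5: d = malloc(2) -> d = 0; heap: [0-1 ALLOC][2-7 FREE][8-13 ALLOC][14-18 ALLOC][19-23 FREE]
Op 6: b = realloc(b, 6) -> b = 8; heap: [0-1 ALLOC][2-7 FREE][8-13 ALLOC][14-18 ALLOC][19-23 FREE]
Op 7: b = realloc(b, 11) -> NULL (b unchanged); heap: [0-1 ALLOC][2-7 FREE][8-13 ALLOC][14-18 ALLOC][19-23 FREE]
Op 8: d = realloc(d, 10) -> NULL (d unchanged); heap: [0-1 ALLOC][2-7 FREE][8-13 ALLOC][14-18 ALLOC][19-23 FREE]
Op 9: e = malloc(5) -> e = 2; heap: [0-1 ALLOC][2-6 ALLOC][7-7 FREE][8-13 ALLOC][14-18 ALLOC][19-23 FREE]
Free blocks: [1 5] total_free=6 largest=5 -> 100*(6-5)/6 = 100/6 ≈ 16.667 -> rounds to 17

Answer: 17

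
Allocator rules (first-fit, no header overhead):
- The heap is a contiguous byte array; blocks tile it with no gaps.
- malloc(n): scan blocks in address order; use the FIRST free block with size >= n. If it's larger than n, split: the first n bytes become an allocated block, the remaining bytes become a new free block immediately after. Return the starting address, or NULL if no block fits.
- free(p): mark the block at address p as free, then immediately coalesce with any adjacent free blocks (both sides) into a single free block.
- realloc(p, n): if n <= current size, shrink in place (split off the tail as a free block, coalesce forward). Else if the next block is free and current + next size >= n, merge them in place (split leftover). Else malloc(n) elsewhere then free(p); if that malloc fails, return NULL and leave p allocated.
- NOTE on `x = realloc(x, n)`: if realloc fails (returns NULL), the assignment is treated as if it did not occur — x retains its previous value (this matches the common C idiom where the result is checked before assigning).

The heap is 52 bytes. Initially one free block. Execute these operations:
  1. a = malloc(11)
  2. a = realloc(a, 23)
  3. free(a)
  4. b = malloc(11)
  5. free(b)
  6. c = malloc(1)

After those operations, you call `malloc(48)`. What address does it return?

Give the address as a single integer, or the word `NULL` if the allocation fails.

Op 1: a = malloc(11) -> a = 0; heap: [0-10 ALLOC][11-51 FREE]
Op 2: a = realloc(a, 23) -> a = 0; heap: [0-22 ALLOC][23-51 FREE]
Op 3: free(a) -> (freed a); heap: [0-51 FREE]
Op 4: b = malloc(11) -> b = 0; heap: [0-10 ALLOC][11-51 FREE]
Op 5: free(b) -> (freed b); heap: [0-51 FREE]
Op 6: c = malloc(1) -> c = 0; heap: [0-0 ALLOC][1-51 FREE]
malloc(48): first-fit scan over [0-0 ALLOC][1-51 FREE] -> 1

Answer: 1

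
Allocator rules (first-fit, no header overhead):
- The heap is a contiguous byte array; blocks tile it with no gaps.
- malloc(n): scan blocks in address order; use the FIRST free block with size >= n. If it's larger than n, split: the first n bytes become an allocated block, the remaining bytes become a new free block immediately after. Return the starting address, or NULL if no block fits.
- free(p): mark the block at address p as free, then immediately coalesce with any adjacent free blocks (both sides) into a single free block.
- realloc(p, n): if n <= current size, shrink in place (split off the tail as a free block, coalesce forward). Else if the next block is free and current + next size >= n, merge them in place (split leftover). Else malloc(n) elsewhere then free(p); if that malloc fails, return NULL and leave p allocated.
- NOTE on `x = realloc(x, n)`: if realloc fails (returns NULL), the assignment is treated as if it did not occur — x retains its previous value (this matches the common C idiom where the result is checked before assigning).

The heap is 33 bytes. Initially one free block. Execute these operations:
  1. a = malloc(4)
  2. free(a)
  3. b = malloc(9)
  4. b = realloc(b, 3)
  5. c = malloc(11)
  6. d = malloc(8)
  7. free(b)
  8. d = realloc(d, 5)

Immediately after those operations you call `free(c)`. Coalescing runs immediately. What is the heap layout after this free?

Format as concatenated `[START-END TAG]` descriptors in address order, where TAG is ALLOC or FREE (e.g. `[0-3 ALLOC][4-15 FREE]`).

Answer: [0-13 FREE][14-18 ALLOC][19-32 FREE]

Derivation:
Op 1: a = malloc(4) -> a = 0; heap: [0-3 ALLOC][4-32 FREE]
Op 2: free(a) -> (freed a); heap: [0-32 FREE]
Op 3: b = malloc(9) -> b = 0; heap: [0-8 ALLOC][9-32 FREE]
Op 4: b = realloc(b, 3) -> b = 0; heap: [0-2 ALLOC][3-32 FREE]
Op 5: c = malloc(11) -> c = 3; heap: [0-2 ALLOC][3-13 ALLOC][14-32 FREE]
Op 6: d = malloc(8) -> d = 14; heap: [0-2 ALLOC][3-13 ALLOC][14-21 ALLOC][22-32 FREE]
Op 7: free(b) -> (freed b); heap: [0-2 FREE][3-13 ALLOC][14-21 ALLOC][22-32 FREE]
Op 8: d = realloc(d, 5) -> d = 14; heap: [0-2 FREE][3-13 ALLOC][14-18 ALLOC][19-32 FREE]
free(c): c = 3 -> block [3-13 ALLOC]; mark free, coalesce with adjacent free neighbors -> [0-13 FREE][14-18 ALLOC][19-32 FREE]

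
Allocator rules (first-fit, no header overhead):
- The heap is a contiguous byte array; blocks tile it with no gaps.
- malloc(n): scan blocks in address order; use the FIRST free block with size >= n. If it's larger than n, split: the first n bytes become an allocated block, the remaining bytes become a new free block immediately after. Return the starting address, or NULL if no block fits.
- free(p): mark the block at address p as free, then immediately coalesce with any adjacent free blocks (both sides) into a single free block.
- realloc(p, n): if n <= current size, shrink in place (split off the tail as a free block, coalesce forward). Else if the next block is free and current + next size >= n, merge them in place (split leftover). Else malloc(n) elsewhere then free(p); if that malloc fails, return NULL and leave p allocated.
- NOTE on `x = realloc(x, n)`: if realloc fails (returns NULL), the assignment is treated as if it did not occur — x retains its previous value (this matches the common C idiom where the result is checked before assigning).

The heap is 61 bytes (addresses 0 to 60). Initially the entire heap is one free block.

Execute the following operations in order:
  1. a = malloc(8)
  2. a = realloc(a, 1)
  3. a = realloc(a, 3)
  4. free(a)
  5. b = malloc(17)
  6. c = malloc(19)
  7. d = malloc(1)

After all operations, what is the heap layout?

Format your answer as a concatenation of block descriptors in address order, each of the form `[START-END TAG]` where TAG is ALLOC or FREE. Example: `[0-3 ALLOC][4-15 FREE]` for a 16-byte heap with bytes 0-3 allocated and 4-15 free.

Op 1: a = malloc(8) -> a = 0; heap: [0-7 ALLOC][8-60 FREE]
Op 2: a = realloc(a, 1) -> a = 0; heap: [0-0 ALLOC][1-60 FREE]
Op 3: a = realloc(a, 3) -> a = 0; heap: [0-2 ALLOC][3-60 FREE]
Op 4: free(a) -> (freed a); heap: [0-60 FREE]
Op 5: b = malloc(17) -> b = 0; heap: [0-16 ALLOC][17-60 FREE]
Op 6: c = malloc(19) -> c = 17; heap: [0-16 ALLOC][17-35 ALLOC][36-60 FREE]
Op 7: d = malloc(1) -> d = 36; heap: [0-16 ALLOC][17-35 ALLOC][36-36 ALLOC][37-60 FREE]

Answer: [0-16 ALLOC][17-35 ALLOC][36-36 ALLOC][37-60 FREE]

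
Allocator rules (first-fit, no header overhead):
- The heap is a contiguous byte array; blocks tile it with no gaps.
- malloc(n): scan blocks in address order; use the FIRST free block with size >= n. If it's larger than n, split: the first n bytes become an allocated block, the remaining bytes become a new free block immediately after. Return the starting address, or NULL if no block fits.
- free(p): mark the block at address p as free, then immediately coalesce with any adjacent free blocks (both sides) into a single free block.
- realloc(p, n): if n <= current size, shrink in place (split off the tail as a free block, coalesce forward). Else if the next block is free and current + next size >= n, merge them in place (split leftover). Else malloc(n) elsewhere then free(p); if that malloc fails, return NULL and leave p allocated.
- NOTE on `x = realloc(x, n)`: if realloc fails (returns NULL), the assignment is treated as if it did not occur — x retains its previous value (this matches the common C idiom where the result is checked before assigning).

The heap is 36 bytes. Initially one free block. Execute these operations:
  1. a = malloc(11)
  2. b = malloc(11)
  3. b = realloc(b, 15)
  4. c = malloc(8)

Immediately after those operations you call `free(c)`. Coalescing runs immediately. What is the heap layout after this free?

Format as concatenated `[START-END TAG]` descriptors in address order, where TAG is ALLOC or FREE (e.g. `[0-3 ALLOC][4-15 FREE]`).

Answer: [0-10 ALLOC][11-25 ALLOC][26-35 FREE]

Derivation:
Op 1: a = malloc(11) -> a = 0; heap: [0-10 ALLOC][11-35 FREE]
Op 2: b = malloc(11) -> b = 11; heap: [0-10 ALLOC][11-21 ALLOC][22-35 FREE]
Op 3: b = realloc(b, 15) -> b = 11; heap: [0-10 ALLOC][11-25 ALLOC][26-35 FREE]
Op 4: c = malloc(8) -> c = 26; heap: [0-10 ALLOC][11-25 ALLOC][26-33 ALLOC][34-35 FREE]
free(c): c = 26 -> block [26-33 ALLOC]; mark free, coalesce with adjacent free neighbors -> [0-10 ALLOC][11-25 ALLOC][26-35 FREE]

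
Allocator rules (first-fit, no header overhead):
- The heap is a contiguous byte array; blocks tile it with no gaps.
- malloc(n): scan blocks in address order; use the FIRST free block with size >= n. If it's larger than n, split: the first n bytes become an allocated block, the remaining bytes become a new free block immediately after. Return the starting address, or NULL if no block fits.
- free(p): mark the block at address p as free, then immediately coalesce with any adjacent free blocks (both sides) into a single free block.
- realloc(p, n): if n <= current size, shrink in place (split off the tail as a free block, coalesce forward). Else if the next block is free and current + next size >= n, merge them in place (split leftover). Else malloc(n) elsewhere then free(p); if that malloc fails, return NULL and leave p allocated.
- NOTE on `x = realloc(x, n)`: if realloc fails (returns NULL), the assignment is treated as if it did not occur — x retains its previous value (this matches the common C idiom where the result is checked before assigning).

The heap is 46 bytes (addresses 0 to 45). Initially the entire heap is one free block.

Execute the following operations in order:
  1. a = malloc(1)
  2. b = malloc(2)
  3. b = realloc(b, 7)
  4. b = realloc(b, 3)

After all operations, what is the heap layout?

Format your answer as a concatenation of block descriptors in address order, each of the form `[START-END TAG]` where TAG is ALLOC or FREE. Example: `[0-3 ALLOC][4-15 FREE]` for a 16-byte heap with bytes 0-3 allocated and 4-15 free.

Answer: [0-0 ALLOC][1-3 ALLOC][4-45 FREE]

Derivation:
Op 1: a = malloc(1) -> a = 0; heap: [0-0 ALLOC][1-45 FREE]
Op 2: b = malloc(2) -> b = 1; heap: [0-0 ALLOC][1-2 ALLOC][3-45 FREE]
Op 3: b = realloc(b, 7) -> b = 1; heap: [0-0 ALLOC][1-7 ALLOC][8-45 FREE]
Op 4: b = realloc(b, 3) -> b = 1; heap: [0-0 ALLOC][1-3 ALLOC][4-45 FREE]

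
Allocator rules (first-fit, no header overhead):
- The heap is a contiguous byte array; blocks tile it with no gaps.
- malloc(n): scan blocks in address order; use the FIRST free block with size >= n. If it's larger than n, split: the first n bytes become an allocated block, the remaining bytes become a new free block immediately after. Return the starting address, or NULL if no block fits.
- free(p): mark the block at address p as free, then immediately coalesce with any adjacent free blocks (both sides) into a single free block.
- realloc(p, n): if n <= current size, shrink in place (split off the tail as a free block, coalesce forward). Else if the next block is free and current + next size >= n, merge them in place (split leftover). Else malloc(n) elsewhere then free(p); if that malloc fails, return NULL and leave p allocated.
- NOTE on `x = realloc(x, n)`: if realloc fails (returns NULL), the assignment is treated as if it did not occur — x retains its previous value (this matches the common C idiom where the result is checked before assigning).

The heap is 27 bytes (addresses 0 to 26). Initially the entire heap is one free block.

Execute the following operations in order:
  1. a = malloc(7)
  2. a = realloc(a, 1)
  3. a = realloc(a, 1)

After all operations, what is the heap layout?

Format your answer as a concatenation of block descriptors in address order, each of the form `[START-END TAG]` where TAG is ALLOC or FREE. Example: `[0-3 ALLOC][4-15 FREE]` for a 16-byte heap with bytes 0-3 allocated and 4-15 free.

Op 1: a = malloc(7) -> a = 0; heap: [0-6 ALLOC][7-26 FREE]
Op 2: a = realloc(a, 1) -> a = 0; heap: [0-0 ALLOC][1-26 FREE]
Op 3: a = realloc(a, 1) -> a = 0; heap: [0-0 ALLOC][1-26 FREE]

Answer: [0-0 ALLOC][1-26 FREE]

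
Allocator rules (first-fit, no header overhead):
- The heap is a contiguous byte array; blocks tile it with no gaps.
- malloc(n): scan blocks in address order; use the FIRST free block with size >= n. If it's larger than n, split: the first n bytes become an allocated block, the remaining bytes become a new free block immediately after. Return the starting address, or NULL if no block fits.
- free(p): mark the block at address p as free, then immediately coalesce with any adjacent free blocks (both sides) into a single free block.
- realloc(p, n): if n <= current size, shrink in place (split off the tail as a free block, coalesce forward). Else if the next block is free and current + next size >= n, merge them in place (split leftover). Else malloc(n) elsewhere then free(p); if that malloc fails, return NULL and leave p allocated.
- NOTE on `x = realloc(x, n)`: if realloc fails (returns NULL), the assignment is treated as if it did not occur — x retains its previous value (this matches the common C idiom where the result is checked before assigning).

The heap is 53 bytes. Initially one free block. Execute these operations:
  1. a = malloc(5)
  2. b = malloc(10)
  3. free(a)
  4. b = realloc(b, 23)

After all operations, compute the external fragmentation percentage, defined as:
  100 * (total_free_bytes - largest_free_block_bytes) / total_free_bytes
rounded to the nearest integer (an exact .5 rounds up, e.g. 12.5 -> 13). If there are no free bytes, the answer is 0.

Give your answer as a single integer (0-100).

Answer: 17

Derivation:
Op 1: a = malloc(5) -> a = 0; heap: [0-4 ALLOC][5-52 FREE]
Op 2: b = malloc(10) -> b = 5; heap: [0-4 ALLOC][5-14 ALLOC][15-52 FREE]
Op 3: free(a) -> (freed a); heap: [0-4 FREE][5-14 ALLOC][15-52 FREE]
Op 4: b = realloc(b, 23) -> b = 5; heap: [0-4 FREE][5-27 ALLOC][28-52 FREE]
Free blocks: [5 25] total_free=30 largest=25 -> 100*(30-25)/30 = 500/30 ≈ 16.667 -> rounds to 17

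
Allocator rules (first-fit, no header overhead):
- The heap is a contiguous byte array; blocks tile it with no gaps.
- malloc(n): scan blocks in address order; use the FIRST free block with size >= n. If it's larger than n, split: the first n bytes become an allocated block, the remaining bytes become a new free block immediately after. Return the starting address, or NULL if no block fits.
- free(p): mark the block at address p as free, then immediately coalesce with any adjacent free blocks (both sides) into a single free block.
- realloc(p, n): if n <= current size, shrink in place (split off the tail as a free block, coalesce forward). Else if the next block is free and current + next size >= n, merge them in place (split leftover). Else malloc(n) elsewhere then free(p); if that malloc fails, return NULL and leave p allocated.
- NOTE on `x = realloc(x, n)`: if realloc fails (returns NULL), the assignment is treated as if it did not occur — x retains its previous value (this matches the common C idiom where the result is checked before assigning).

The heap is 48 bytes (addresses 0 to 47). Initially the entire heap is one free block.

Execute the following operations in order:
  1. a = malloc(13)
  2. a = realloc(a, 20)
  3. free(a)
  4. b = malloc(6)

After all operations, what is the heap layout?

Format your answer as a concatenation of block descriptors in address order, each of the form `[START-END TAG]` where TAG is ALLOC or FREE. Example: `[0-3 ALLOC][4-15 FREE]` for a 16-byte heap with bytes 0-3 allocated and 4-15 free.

Answer: [0-5 ALLOC][6-47 FREE]

Derivation:
Op 1: a = malloc(13) -> a = 0; heap: [0-12 ALLOC][13-47 FREE]
Op 2: a = realloc(a, 20) -> a = 0; heap: [0-19 ALLOC][20-47 FREE]
Op 3: free(a) -> (freed a); heap: [0-47 FREE]
Op 4: b = malloc(6) -> b = 0; heap: [0-5 ALLOC][6-47 FREE]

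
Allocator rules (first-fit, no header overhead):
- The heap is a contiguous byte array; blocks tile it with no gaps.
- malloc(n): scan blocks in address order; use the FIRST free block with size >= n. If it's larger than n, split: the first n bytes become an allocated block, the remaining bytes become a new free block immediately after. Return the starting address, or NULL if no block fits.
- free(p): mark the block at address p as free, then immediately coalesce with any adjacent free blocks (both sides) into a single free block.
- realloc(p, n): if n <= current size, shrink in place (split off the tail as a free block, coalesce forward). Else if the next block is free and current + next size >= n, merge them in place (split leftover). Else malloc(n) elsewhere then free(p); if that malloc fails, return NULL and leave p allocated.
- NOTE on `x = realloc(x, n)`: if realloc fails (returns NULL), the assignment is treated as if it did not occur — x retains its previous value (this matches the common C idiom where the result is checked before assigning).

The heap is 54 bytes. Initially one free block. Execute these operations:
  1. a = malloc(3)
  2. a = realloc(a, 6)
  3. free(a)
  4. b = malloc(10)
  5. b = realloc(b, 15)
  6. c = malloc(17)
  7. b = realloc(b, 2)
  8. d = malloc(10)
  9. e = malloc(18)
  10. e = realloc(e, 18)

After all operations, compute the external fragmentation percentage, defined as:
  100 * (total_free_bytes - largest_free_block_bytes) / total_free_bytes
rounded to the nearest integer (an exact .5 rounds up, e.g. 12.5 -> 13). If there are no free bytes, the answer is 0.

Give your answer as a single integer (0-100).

Answer: 43

Derivation:
Op 1: a = malloc(3) -> a = 0; heap: [0-2 ALLOC][3-53 FREE]
Op 2: a = realloc(a, 6) -> a = 0; heap: [0-5 ALLOC][6-53 FREE]
Op 3: free(a) -> (freed a); heap: [0-53 FREE]
Op 4: b = malloc(10) -> b = 0; heap: [0-9 ALLOC][10-53 FREE]
Op 5: b = realloc(b, 15) -> b = 0; heap: [0-14 ALLOC][15-53 FREE]
Op 6: c = malloc(17) -> c = 15; heap: [0-14 ALLOC][15-31 ALLOC][32-53 FREE]
Op 7: b = realloc(b, 2) -> b = 0; heap: [0-1 ALLOC][2-14 FREE][15-31 ALLOC][32-53 FREE]
Op 8: d = malloc(10) -> d = 2; heap: [0-1 ALLOC][2-11 ALLOC][12-14 FREE][15-31 ALLOC][32-53 FREE]
Op 9: e = malloc(18) -> e = 32; heap: [0-1 ALLOC][2-11 ALLOC][12-14 FREE][15-31 ALLOC][32-49 ALLOC][50-53 FREE]
Op 10: e = realloc(e, 18) -> e = 32; heap: [0-1 ALLOC][2-11 ALLOC][12-14 FREE][15-31 ALLOC][32-49 ALLOC][50-53 FREE]
Free blocks: [3 4] total_free=7 largest=4 -> 100*(7-4)/7 = 300/7 ≈ 42.857 -> rounds to 43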